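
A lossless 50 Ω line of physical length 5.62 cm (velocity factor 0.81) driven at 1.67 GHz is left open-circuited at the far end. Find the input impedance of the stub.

Z_in ≈ +j57.6 Ω

λ = v/f = 0.81·c / 1.67 GHz = 0.146 m
βl = 2π·l/λ = 2π × 0.386 = 139°
tan(βl) = -0.868
For an open-circuited stub, Z_in = −jZ_0·cot(βl) = −jZ_0/tan(βl)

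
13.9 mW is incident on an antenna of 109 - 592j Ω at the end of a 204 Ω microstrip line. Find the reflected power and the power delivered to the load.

|Γ| = |(-95 − j592)/(313 − j592)| = 0.895
|Γ|² = 0.802
P_refl = |Γ|²·P_inc = 11.1 mW, P_del = (1 − |Γ|²)·P_inc = 2.76 mW

P_reflected ≈ 11.1 mW; P_delivered ≈ 2.76 mW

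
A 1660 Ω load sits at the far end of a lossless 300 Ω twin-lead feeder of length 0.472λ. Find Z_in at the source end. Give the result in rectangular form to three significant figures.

βl = 2π × 0.472 = 170°
tan(βl) = tan(170°) = -0.178
Z_in = Z_0·(Z_L + jZ_0·tanβl)/(Z_0 + jZ_L·tanβl)
     = 300·(1660 − j53.3)/(300 − j295)

Z_in ≈ 870 + j803 Ω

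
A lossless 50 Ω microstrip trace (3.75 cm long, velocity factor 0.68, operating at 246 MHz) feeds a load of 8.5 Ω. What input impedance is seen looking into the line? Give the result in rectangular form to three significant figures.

Z_in ≈ 9.2 + j14.1 Ω

λ = v/f = 0.68·c / 246 MHz = 0.829 m
βl = 2π·l/λ = 2π × 0.0452 = 16.3°
tan(βl) = tan(16.3°) = 0.292
Z_in = Z_0·(Z_L + jZ_0·tanβl)/(Z_0 + jZ_L·tanβl)
     = 50·(8.5 + j14.6)/(50 + j2.48)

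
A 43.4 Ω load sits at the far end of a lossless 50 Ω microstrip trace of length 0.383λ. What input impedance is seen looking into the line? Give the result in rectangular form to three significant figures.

Z_in ≈ 48.8 − j6.9 Ω

βl = 2π × 0.383 = 138°
tan(βl) = tan(138°) = -0.904
Z_in = Z_0·(Z_L + jZ_0·tanβl)/(Z_0 + jZ_L·tanβl)
     = 50·(43.4 − j45.2)/(50 − j39.2)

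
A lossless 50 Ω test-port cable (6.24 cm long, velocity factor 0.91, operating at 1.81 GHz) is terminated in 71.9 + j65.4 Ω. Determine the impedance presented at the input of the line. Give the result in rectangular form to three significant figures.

Z_in ≈ 24.8 + j31.8 Ω

λ = v/f = 0.91·c / 1.81 GHz = 0.151 m
βl = 2π·l/λ = 2π × 0.414 = 149°
tan(βl) = tan(149°) = -0.602
Z_in = Z_0·(Z_L + jZ_0·tanβl)/(Z_0 + jZ_L·tanβl)
     = 50·(71.9 + j35.3)/(89.4 − j43.3)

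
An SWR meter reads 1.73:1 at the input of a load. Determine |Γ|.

|Γ| ≈ 0.267

|Γ| = (S − 1)/(S + 1) = (1.73 − 1)/(1.73 + 1) = 0.73/2.73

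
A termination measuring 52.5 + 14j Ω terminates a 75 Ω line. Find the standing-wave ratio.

VSWR ≈ 1.52

Γ = (Z_L − Z_0)/(Z_L + Z_0) = (-22.5 + j14)/(127.5 + j14)
|Γ| = 26.5/128 = 0.207
VSWR = (1 + |Γ|)/(1 − |Γ|) = 1.21/0.793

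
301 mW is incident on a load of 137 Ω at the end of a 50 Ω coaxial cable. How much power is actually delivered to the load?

Γ = (137 − 50)/(137 + 50) = 0.465
|Γ|² = 0.216
P_refl = |Γ|²·P_inc = 65.2 mW, P_del = (1 − |Γ|²)·P_inc = 236 mW

P_delivered ≈ 236 mW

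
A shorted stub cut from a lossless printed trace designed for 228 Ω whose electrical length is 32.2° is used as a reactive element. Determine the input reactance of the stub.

X_in ≈ 144 Ω (inductive)

tan(βl) = 0.63
For a shorted stub, Z_in = jZ_0·tan(βl)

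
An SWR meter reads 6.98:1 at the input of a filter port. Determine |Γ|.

|Γ| = (S − 1)/(S + 1) = (6.98 − 1)/(6.98 + 1) = 5.98/7.98

|Γ| ≈ 0.749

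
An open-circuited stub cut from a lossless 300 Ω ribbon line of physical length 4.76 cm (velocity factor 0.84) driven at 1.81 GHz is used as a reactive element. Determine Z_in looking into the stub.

Z_in ≈ +j195 Ω

λ = v/f = 0.84·c / 1.81 GHz = 0.139 m
βl = 2π·l/λ = 2π × 0.342 = 123°
tan(βl) = -1.54
For an open-circuited stub, Z_in = −jZ_0·cot(βl) = −jZ_0/tan(βl)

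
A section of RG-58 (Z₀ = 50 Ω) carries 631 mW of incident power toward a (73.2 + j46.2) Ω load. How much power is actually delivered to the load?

|Γ| = |(23.2 + j46.2)/(123.2 + j46.2)| = 0.393
|Γ|² = 0.154
P_refl = |Γ|²·P_inc = 97.4 mW, P_del = (1 − |Γ|²)·P_inc = 534 mW

P_delivered ≈ 534 mW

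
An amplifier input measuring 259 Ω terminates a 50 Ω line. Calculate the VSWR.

For a purely resistive load, VSWR = R_L/Z_0 or Z_0/R_L (whichever > 1) = 259/50

VSWR ≈ 5.18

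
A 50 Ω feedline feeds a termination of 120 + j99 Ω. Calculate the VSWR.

Γ = (Z_L − Z_0)/(Z_L + Z_0) = (70 + j99)/(170 + j99)
|Γ| = 121/197 = 0.616
VSWR = (1 + |Γ|)/(1 − |Γ|) = 1.62/0.384

VSWR ≈ 4.21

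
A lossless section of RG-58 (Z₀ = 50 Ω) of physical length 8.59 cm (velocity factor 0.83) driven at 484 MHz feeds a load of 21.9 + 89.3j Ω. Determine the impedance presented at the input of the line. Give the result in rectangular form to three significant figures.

Z_in ≈ 17.6 − j77.3 Ω

λ = v/f = 0.83·c / 484 MHz = 0.514 m
βl = 2π·l/λ = 2π × 0.167 = 60.1°
tan(βl) = tan(60.1°) = 1.74
Z_in = Z_0·(Z_L + jZ_0·tanβl)/(Z_0 + jZ_L·tanβl)
     = 50·(21.9 + j176)/(-105 + j38.1)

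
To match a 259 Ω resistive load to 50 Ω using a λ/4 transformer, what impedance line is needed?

Z_qwt ≈ 114 Ω

Z_qwt = √(Z_0·R_L) = √(50 × 259) = √12950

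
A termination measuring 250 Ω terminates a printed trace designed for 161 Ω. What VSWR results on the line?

VSWR ≈ 1.55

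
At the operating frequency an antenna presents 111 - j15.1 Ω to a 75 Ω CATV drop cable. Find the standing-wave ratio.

VSWR ≈ 1.53

Γ = (Z_L − Z_0)/(Z_L + Z_0) = (36 − j15.1)/(186 − j15.1)
|Γ| = 39/187 = 0.209
VSWR = (1 + |Γ|)/(1 − |Γ|) = 1.21/0.791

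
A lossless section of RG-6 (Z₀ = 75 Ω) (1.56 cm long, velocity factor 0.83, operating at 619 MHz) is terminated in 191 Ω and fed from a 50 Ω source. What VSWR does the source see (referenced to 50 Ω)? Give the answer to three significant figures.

VSWR ≈ 3.71

λ = v/f = 0.83·c / 619 MHz = 0.402 m
βl = 2π·l/λ = 2π × 0.0388 = 14°
tan(βl) = 0.249
Z_in = Z_0·(Z_L + jZ_0·tanβl)/(Z_0 + jZ_L·tanβl) = 145 − j73 Ω
Γ_s = (Z_in − Z_s)/(Z_in + Z_s) = (94.8 − j73)/(195 − j73), |Γ_s| = 0.575
VSWR = (1 + |Γ_s|)/(1 − |Γ_s|)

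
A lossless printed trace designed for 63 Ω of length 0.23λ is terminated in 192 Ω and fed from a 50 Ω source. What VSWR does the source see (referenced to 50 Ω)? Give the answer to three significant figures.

VSWR ≈ 2.44

βl = 2π × 0.23 = 82.8°
tan(βl) = 7.92
Z_in = Z_0·(Z_L + jZ_0·tanβl)/(Z_0 + jZ_L·tanβl) = 21 − j7.09 Ω
Γ_s = (Z_in − Z_s)/(Z_in + Z_s) = (-29 − j7.09)/(71 − j7.09), |Γ_s| = 0.419
VSWR = (1 + |Γ_s|)/(1 − |Γ_s|)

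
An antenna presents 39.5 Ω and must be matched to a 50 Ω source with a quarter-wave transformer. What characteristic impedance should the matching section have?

Z_qwt ≈ 44.4 Ω

Z_qwt = √(Z_0·R_L) = √(50 × 39.5) = √1975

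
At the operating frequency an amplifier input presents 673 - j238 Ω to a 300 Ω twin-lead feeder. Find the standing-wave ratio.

Γ = (Z_L − Z_0)/(Z_L + Z_0) = (373 − j238)/(973 − j238)
|Γ| = 442/1000 = 0.442
VSWR = (1 + |Γ|)/(1 − |Γ|) = 1.44/0.558

VSWR ≈ 2.58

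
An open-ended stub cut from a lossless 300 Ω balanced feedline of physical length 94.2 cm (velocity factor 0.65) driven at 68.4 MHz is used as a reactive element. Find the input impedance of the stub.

λ = v/f = 0.65·c / 68.4 MHz = 2.85 m
βl = 2π·l/λ = 2π × 0.33 = 119°
tan(βl) = -1.81
For an open-ended stub, Z_in = −jZ_0·cot(βl) = −jZ_0/tan(βl)

Z_in ≈ +j166 Ω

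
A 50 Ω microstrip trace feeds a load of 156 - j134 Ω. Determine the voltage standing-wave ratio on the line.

Γ = (Z_L − Z_0)/(Z_L + Z_0) = (106 − j134)/(206 − j134)
|Γ| = 171/246 = 0.695
VSWR = (1 + |Γ|)/(1 − |Γ|) = 1.7/0.305

VSWR ≈ 5.56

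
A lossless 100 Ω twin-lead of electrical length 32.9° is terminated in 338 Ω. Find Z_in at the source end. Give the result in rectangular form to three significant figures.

tan(βl) = tan(32.9°) = 0.647
Z_in = Z_0·(Z_L + jZ_0·tanβl)/(Z_0 + jZ_L·tanβl)
     = 100·(338 + j64.7)/(100 + j219)

Z_in ≈ 82.9 − j117 Ω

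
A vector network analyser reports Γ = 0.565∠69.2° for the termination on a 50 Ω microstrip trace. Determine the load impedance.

Z_L = Z_0·(1 + Γ)/(1 − Γ) = 50·(1.2 + j0.528)/(0.799 − j0.528)

Z_L ≈ 37.1 + j57.5 Ω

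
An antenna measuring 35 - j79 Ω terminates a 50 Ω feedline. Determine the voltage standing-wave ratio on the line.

Γ = (Z_L − Z_0)/(Z_L + Z_0) = (-15 − j79)/(85 − j79)
|Γ| = 80.4/116 = 0.693
VSWR = (1 + |Γ|)/(1 − |Γ|) = 1.69/0.307

VSWR ≈ 5.51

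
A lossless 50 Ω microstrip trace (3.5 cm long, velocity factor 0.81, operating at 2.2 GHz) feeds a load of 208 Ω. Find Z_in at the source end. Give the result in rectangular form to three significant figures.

Z_in ≈ 14.3 + j20.8 Ω

λ = v/f = 0.81·c / 2.2 GHz = 0.11 m
βl = 2π·l/λ = 2π × 0.317 = 114°
tan(βl) = tan(114°) = -2.24
Z_in = Z_0·(Z_L + jZ_0·tanβl)/(Z_0 + jZ_L·tanβl)
     = 50·(208 − j112)/(50 − j466)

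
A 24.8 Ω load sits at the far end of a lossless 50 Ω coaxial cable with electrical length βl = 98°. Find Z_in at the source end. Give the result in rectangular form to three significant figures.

Z_in ≈ 95.2 − j19.9 Ω

tan(βl) = tan(98°) = -7.12
Z_in = Z_0·(Z_L + jZ_0·tanβl)/(Z_0 + jZ_L·tanβl)
     = 50·(24.8 − j356)/(50 − j176)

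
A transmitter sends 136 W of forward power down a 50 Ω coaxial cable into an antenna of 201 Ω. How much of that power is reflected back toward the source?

P_reflected ≈ 49.2 W

Γ = (201 − 50)/(201 + 50) = 0.602
|Γ|² = 0.362
P_refl = |Γ|²·P_inc = 49.2 W, P_del = (1 − |Γ|²)·P_inc = 86.8 W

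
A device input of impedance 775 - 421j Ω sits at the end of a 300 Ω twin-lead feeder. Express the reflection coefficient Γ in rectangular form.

Γ ≈ 0.516 − j0.19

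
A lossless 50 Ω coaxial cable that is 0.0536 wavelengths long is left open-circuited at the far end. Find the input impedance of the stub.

βl = 2π × 0.0536 = 19.3°
tan(βl) = 0.35
For an open-circuited stub, Z_in = −jZ_0·cot(βl) = −jZ_0/tan(βl)

Z_in ≈ −j143 Ω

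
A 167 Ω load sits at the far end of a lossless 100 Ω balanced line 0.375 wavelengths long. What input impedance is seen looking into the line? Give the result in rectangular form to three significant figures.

βl = 2π × 0.375 = 135°
tan(βl) = tan(135°) = -1
Z_in = Z_0·(Z_L + jZ_0·tanβl)/(Z_0 + jZ_L·tanβl)
     = 100·(167 − j100)/(100 − j167)

Z_in ≈ 88.2 + j47.2 Ω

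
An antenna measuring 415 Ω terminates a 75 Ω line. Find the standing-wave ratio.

For a purely resistive load, VSWR = R_L/Z_0 or Z_0/R_L (whichever > 1) = 415/75

VSWR ≈ 5.53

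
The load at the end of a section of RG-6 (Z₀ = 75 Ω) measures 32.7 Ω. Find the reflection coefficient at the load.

Γ = -0.393

Γ = (Z_L − Z_0)/(Z_L + Z_0) = (32.7 − 75)/(32.7 + 75) = -42.3/107.7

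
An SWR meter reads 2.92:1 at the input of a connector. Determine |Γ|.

|Γ| = (S − 1)/(S + 1) = (2.92 − 1)/(2.92 + 1) = 1.92/3.92

|Γ| ≈ 0.49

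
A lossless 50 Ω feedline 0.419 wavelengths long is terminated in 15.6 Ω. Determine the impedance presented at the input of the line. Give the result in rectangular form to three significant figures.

βl = 2π × 0.419 = 151°
tan(βl) = tan(151°) = -0.558
Z_in = Z_0·(Z_L + jZ_0·tanβl)/(Z_0 + jZ_L·tanβl)
     = 50·(15.6 − j27.9)/(50 − j8.7)

Z_in ≈ 19.9 − j24.4 Ω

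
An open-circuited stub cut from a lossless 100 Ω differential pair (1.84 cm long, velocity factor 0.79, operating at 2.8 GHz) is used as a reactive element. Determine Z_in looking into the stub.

λ = v/f = 0.79·c / 2.8 GHz = 0.0846 m
βl = 2π·l/λ = 2π × 0.217 = 78.3°
tan(βl) = 4.81
For an open-circuited stub, Z_in = −jZ_0·cot(βl) = −jZ_0/tan(βl)

Z_in ≈ −j20.8 Ω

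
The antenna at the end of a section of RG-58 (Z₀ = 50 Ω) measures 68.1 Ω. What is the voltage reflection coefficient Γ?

Γ = 0.153

Γ = (Z_L − Z_0)/(Z_L + Z_0) = (68.1 − 50)/(68.1 + 50) = 18.1/118.1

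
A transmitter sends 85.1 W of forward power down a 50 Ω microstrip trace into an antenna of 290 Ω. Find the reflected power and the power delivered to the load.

Γ = (290 − 50)/(290 + 50) = 0.706
|Γ|² = 0.498
P_refl = |Γ|²·P_inc = 42.4 W, P_del = (1 − |Γ|²)·P_inc = 42.7 W

P_reflected ≈ 42.4 W; P_delivered ≈ 42.7 W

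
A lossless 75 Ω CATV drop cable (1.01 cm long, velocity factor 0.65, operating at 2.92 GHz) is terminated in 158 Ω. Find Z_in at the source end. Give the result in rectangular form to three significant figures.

λ = v/f = 0.65·c / 2.92 GHz = 0.0668 m
βl = 2π·l/λ = 2π × 0.151 = 54.4°
tan(βl) = tan(54.4°) = 1.4
Z_in = Z_0·(Z_L + jZ_0·tanβl)/(Z_0 + jZ_L·tanβl)
     = 75·(158 + j105)/(75 + j221)

Z_in ≈ 48.2 − j37.2 Ω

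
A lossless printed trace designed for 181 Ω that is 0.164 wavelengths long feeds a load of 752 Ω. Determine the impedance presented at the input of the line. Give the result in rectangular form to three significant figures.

Z_in ≈ 58 − j100 Ω

βl = 2π × 0.164 = 59°
tan(βl) = tan(59°) = 1.67
Z_in = Z_0·(Z_L + jZ_0·tanβl)/(Z_0 + jZ_L·tanβl)
     = 181·(752 + j302)/(181 + j1250)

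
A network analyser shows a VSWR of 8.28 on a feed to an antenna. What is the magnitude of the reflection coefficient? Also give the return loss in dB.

|Γ| = (S − 1)/(S + 1) = (8.28 − 1)/(8.28 + 1) = 7.28/9.28
RL = −20·log₁₀|Γ| = −20·log₁₀(0.784)

|Γ| ≈ 0.784; return loss ≈ 2.11 dB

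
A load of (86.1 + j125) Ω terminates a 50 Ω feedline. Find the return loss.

Γ = (36.1 + j125)/(136.1 + j125), |Γ| = 0.704
RL = −20·log₁₀|Γ| = −20·log₁₀(0.704)

RL ≈ 3.05 dB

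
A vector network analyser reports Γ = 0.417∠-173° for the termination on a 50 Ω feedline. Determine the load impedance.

Z_L = Z_0·(1 + Γ)/(1 − Γ) = 50·(0.586 − j0.0508)/(1.41 + j0.0508)

Z_L ≈ 20.6 − j2.54 Ω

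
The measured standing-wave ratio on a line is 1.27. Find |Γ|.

|Γ| = (S − 1)/(S + 1) = (1.27 − 1)/(1.27 + 1) = 0.27/2.27

|Γ| ≈ 0.119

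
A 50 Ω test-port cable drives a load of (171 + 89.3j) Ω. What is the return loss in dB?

RL ≈ 4 dB

Γ = (121 + j89.3)/(221 + j89.3), |Γ| = 0.631
RL = −20·log₁₀|Γ| = −20·log₁₀(0.631)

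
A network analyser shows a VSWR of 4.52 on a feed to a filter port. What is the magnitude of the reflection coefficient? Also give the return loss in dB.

|Γ| = (S − 1)/(S + 1) = (4.52 − 1)/(4.52 + 1) = 3.52/5.52
RL = −20·log₁₀|Γ| = −20·log₁₀(0.638)

|Γ| ≈ 0.638; return loss ≈ 3.91 dB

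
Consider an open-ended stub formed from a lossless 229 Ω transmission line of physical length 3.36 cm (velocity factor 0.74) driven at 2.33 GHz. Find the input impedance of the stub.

Z_in ≈ +j172 Ω

λ = v/f = 0.74·c / 2.33 GHz = 0.0953 m
βl = 2π·l/λ = 2π × 0.353 = 127°
tan(βl) = -1.33
For an open-ended stub, Z_in = −jZ_0·cot(βl) = −jZ_0/tan(βl)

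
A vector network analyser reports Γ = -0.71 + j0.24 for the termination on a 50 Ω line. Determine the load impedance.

Z_L = Z_0·(1 + Γ)/(1 − Γ) = 50·(0.29 + j0.24)/(1.71 − j0.24)

Z_L ≈ 7.35 + j8.05 Ω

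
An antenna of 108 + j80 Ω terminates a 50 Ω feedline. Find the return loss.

RL ≈ 5.07 dB

Γ = (58 + j80)/(158 + j80), |Γ| = 0.558
RL = −20·log₁₀|Γ| = −20·log₁₀(0.558)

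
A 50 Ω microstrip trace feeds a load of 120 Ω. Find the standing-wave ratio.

VSWR ≈ 2.4

For a purely resistive load, VSWR = R_L/Z_0 or Z_0/R_L (whichever > 1) = 120/50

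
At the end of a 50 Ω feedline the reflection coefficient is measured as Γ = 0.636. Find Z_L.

Z_L ≈ 225 Ω

Z_L = Z_0·(1 + Γ)/(1 − Γ) = 50·(1.64)/(0.364)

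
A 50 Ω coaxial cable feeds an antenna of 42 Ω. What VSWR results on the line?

VSWR ≈ 1.19

For a purely resistive load, VSWR = R_L/Z_0 or Z_0/R_L (whichever > 1) = 50/42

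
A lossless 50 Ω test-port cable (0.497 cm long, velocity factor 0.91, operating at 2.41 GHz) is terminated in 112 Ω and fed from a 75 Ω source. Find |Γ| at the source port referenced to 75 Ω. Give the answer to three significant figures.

λ = v/f = 0.91·c / 2.41 GHz = 0.113 m
βl = 2π·l/λ = 2π × 0.0439 = 15.8°
tan(βl) = 0.283
Z_in = Z_0·(Z_L + jZ_0·tanβl)/(Z_0 + jZ_L·tanβl) = 86.3 − j40.5 Ω
Γ_s = (Z_in − Z_s)/(Z_in + Z_s) = (11.3 − j40.5)/(161 − j40.5), |Γ_s| = 0.253

|Γ| ≈ 0.253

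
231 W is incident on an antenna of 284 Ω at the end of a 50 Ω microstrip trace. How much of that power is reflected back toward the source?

Γ = (284 − 50)/(284 + 50) = 0.701
|Γ|² = 0.491
P_refl = |Γ|²·P_inc = 113 W, P_del = (1 − |Γ|²)·P_inc = 118 W

P_reflected ≈ 113 W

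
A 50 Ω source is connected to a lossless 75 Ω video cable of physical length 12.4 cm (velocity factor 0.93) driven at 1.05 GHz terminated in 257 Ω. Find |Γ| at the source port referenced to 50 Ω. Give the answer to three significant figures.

λ = v/f = 0.93·c / 1.05 GHz = 0.266 m
βl = 2π·l/λ = 2π × 0.467 = 168°
tan(βl) = -0.213
Z_in = Z_0·(Z_L + jZ_0·tanβl)/(Z_0 + jZ_L·tanβl) = 176 + j112 Ω
Γ_s = (Z_in − Z_s)/(Z_in + Z_s) = (126 + j112)/(226 + j112), |Γ_s| = 0.668

|Γ| ≈ 0.668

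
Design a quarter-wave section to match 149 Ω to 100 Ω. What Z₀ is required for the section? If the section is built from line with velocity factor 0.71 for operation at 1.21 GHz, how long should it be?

Z_qwt ≈ 122 Ω; length ≈ 4.4 cm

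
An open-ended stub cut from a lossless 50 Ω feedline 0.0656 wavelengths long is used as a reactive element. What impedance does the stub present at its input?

βl = 2π × 0.0656 = 23.6°
tan(βl) = 0.437
For an open-ended stub, Z_in = −jZ_0·cot(βl) = −jZ_0/tan(βl)

Z_in ≈ −j114 Ω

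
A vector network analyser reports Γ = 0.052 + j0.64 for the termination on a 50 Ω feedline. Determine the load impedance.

Z_L = Z_0·(1 + Γ)/(1 − Γ) = 50·(1.05 + j0.64)/(0.948 − j0.64)

Z_L ≈ 22.5 + j48.9 Ω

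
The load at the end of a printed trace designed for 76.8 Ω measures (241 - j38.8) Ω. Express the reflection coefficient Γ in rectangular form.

Γ = (Z_L − Z_0)/(Z_L + Z_0) = (164.2 − j38.8)/(317.8 − j38.8)

Γ ≈ 0.524 − j0.0581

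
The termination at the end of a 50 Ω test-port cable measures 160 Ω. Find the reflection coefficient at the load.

Γ = 0.524

Γ = (Z_L − Z_0)/(Z_L + Z_0) = (160 − 50)/(160 + 50) = 110/210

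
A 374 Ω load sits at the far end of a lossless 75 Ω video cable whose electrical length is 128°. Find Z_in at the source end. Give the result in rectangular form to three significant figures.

Z_in ≈ 23.6 + j54.9 Ω

tan(βl) = tan(128°) = -1.28
Z_in = Z_0·(Z_L + jZ_0·tanβl)/(Z_0 + jZ_L·tanβl)
     = 75·(374 − j96)/(75 − j479)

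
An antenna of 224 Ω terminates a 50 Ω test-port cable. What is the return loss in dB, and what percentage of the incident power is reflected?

RL ≈ 3.94 dB; 40.3% of incident power reflected

Γ = (224 − 50)/(224 + 50) = 0.635
RL = −20·log₁₀(0.635) = 3.94 dB
P_refl/P_inc = |Γ|² = 0.403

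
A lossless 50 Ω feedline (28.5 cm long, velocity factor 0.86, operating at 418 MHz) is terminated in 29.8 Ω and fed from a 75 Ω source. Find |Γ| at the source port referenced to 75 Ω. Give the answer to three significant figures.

λ = v/f = 0.86·c / 418 MHz = 0.617 m
βl = 2π·l/λ = 2π × 0.462 = 166°
tan(βl) = -0.245
Z_in = Z_0·(Z_L + jZ_0·tanβl)/(Z_0 + jZ_L·tanβl) = 30.9 − j7.74 Ω
Γ_s = (Z_in − Z_s)/(Z_in + Z_s) = (-44.1 − j7.74)/(106 − j7.74), |Γ_s| = 0.421

|Γ| ≈ 0.421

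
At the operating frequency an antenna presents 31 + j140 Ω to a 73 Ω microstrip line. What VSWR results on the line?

VSWR ≈ 11.4

Γ = (Z_L − Z_0)/(Z_L + Z_0) = (-42 + j140)/(104 + j140)
|Γ| = 146/174 = 0.838
VSWR = (1 + |Γ|)/(1 − |Γ|) = 1.84/0.162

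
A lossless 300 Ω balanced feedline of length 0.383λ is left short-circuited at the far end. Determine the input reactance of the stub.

βl = 2π × 0.383 = 138°
tan(βl) = -0.904
For a short-circuited stub, Z_in = jZ_0·tan(βl)

X_in ≈ -271 Ω (capacitive)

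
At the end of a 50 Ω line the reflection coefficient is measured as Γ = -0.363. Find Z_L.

Z_L = Z_0·(1 + Γ)/(1 − Γ) = 50·(0.637)/(1.36)

Z_L ≈ 23.4 Ω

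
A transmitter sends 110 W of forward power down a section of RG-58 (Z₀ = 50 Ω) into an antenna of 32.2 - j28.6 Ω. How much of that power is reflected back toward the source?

|Γ| = |(-17.8 − j28.6)/(82.2 − j28.6)| = 0.387
|Γ|² = 0.15
P_refl = |Γ|²·P_inc = 16.5 W, P_del = (1 − |Γ|²)·P_inc = 93.5 W

P_reflected ≈ 16.5 W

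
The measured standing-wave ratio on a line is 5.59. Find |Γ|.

|Γ| = (S − 1)/(S + 1) = (5.59 − 1)/(5.59 + 1) = 4.59/6.59

|Γ| ≈ 0.697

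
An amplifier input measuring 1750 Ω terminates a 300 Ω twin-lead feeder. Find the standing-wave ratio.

For a purely resistive load, VSWR = R_L/Z_0 or Z_0/R_L (whichever > 1) = 1750/300

VSWR ≈ 5.83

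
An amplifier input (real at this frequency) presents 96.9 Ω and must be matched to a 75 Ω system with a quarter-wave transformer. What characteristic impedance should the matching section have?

Z_qwt ≈ 85.2 Ω

Z_qwt = √(Z_0·R_L) = √(75 × 96.9) = √7268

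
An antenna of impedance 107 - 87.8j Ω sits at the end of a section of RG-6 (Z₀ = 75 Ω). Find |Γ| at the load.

|Γ| ≈ 0.462

Γ = (Z_L − Z_0)/(Z_L + Z_0) = (32 − j87.8)/(182 − j87.8)
|Γ| = 93.4/202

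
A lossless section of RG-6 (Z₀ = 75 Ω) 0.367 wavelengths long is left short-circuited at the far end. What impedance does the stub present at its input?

Z_in ≈ −j82.9 Ω

βl = 2π × 0.367 = 132°
tan(βl) = -1.11
For a short-circuited stub, Z_in = jZ_0·tan(βl)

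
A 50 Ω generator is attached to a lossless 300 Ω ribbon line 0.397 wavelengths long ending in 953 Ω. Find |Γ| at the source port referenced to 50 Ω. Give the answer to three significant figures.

|Γ| ≈ 0.857

βl = 2π × 0.397 = 143°
tan(βl) = -0.756
Z_in = Z_0·(Z_L + jZ_0·tanβl)/(Z_0 + jZ_L·tanβl) = 221 + j305 Ω
Γ_s = (Z_in − Z_s)/(Z_in + Z_s) = (171 + j305)/(271 + j305), |Γ_s| = 0.857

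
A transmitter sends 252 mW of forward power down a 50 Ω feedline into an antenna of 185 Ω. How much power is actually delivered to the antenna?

Γ = (185 − 50)/(185 + 50) = 0.574
|Γ|² = 0.33
P_refl = |Γ|²·P_inc = 83.2 mW, P_del = (1 − |Γ|²)·P_inc = 169 mW

P_delivered ≈ 169 mW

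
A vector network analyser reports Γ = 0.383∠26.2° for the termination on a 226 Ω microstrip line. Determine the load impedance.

Z_L = Z_0·(1 + Γ)/(1 − Γ) = 226·(1.34 + j0.169)/(0.656 − j0.169)

Z_L ≈ 420 + j166 Ω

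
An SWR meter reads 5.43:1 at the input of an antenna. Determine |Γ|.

|Γ| = (S − 1)/(S + 1) = (5.43 − 1)/(5.43 + 1) = 4.43/6.43

|Γ| ≈ 0.689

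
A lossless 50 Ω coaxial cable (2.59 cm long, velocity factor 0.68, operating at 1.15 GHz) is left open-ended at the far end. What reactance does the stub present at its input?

X_in ≈ -38.3 Ω (capacitive)

λ = v/f = 0.68·c / 1.15 GHz = 0.177 m
βl = 2π·l/λ = 2π × 0.146 = 52.6°
tan(βl) = 1.31
For an open-ended stub, Z_in = −jZ_0·cot(βl) = −jZ_0/tan(βl)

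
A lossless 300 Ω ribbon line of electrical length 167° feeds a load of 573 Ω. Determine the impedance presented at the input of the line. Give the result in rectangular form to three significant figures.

tan(βl) = tan(167°) = -0.231
Z_in = Z_0·(Z_L + jZ_0·tanβl)/(Z_0 + jZ_L·tanβl)
     = 300·(573 − j69.3)/(300 − j132)

Z_in ≈ 505 + j154 Ω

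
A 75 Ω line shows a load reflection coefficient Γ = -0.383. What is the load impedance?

Z_L ≈ 33.5 Ω

Z_L = Z_0·(1 + Γ)/(1 − Γ) = 75·(0.617)/(1.38)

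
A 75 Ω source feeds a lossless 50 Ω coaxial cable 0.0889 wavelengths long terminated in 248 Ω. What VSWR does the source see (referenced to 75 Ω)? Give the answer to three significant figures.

VSWR ≈ 4.5

βl = 2π × 0.0889 = 32°
tan(βl) = 0.625
Z_in = Z_0·(Z_L + jZ_0·tanβl)/(Z_0 + jZ_L·tanβl) = 32.5 − j69.5 Ω
Γ_s = (Z_in − Z_s)/(Z_in + Z_s) = (-42.5 − j69.5)/(108 − j69.5), |Γ_s| = 0.636
VSWR = (1 + |Γ_s|)/(1 − |Γ_s|)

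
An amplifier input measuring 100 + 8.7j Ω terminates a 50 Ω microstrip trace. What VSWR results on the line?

VSWR ≈ 2.02

Γ = (Z_L − Z_0)/(Z_L + Z_0) = (50 + j8.7)/(150 + j8.7)
|Γ| = 50.8/150 = 0.338
VSWR = (1 + |Γ|)/(1 − |Γ|) = 1.34/0.662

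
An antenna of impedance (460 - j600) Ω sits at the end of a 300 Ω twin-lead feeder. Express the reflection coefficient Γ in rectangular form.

Γ = (Z_L − Z_0)/(Z_L + Z_0) = (160 − j600)/(760 − j600)

Γ ≈ 0.514 − j0.384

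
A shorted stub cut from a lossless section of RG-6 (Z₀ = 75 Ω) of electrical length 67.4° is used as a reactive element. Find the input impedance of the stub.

tan(βl) = 2.4
For a shorted stub, Z_in = jZ_0·tan(βl)

Z_in ≈ +j180 Ω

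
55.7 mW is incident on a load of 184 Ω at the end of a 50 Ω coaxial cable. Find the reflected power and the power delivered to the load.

Γ = (184 − 50)/(184 + 50) = 0.573
|Γ|² = 0.328
P_refl = |Γ|²·P_inc = 18.3 mW, P_del = (1 − |Γ|²)·P_inc = 37.4 mW

P_reflected ≈ 18.3 mW; P_delivered ≈ 37.4 mW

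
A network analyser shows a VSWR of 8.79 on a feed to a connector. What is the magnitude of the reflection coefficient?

|Γ| = (S − 1)/(S + 1) = (8.79 − 1)/(8.79 + 1) = 7.79/9.79

|Γ| ≈ 0.796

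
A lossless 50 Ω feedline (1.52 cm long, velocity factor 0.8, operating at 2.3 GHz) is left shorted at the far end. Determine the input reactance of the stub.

λ = v/f = 0.8·c / 2.3 GHz = 0.104 m
βl = 2π·l/λ = 2π × 0.146 = 52.4°
tan(βl) = 1.3
For a shorted stub, Z_in = jZ_0·tan(βl)

X_in ≈ 65 Ω (inductive)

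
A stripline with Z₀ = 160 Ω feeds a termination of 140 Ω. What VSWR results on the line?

VSWR ≈ 1.14

For a purely resistive load, VSWR = R_L/Z_0 or Z_0/R_L (whichever > 1) = 160/140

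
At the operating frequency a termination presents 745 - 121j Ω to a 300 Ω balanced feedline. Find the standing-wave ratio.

VSWR ≈ 2.56

Γ = (Z_L − Z_0)/(Z_L + Z_0) = (445 − j121)/(1045 − j121)
|Γ| = 461/1050 = 0.438
VSWR = (1 + |Γ|)/(1 − |Γ|) = 1.44/0.562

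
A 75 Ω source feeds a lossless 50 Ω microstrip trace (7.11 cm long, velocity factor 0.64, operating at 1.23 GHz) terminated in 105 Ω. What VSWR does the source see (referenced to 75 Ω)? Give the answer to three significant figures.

VSWR ≈ 1.59

λ = v/f = 0.64·c / 1.23 GHz = 0.156 m
βl = 2π·l/λ = 2π × 0.455 = 164°
tan(βl) = -0.287
Z_in = Z_0·(Z_L + jZ_0·tanβl)/(Z_0 + jZ_L·tanβl) = 83.3 + j35.9 Ω
Γ_s = (Z_in − Z_s)/(Z_in + Z_s) = (8.34 + j35.9)/(158 + j35.9), |Γ_s| = 0.227
VSWR = (1 + |Γ_s|)/(1 − |Γ_s|)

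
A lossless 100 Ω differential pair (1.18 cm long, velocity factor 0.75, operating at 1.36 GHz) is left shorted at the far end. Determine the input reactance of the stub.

X_in ≈ 48.1 Ω (inductive)

λ = v/f = 0.75·c / 1.36 GHz = 0.165 m
βl = 2π·l/λ = 2π × 0.0713 = 25.7°
tan(βl) = 0.481
For a shorted stub, Z_in = jZ_0·tan(βl)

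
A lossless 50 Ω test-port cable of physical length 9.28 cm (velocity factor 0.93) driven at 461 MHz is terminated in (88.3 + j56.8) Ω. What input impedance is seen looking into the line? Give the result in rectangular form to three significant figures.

λ = v/f = 0.93·c / 461 MHz = 0.605 m
βl = 2π·l/λ = 2π × 0.153 = 55.2°
tan(βl) = tan(55.2°) = 1.44
Z_in = Z_0·(Z_L + jZ_0·tanβl)/(Z_0 + jZ_L·tanβl)
     = 50·(88.3 + j129)/(-31.7 + j127)

Z_in ≈ 39.5 − j44.6 Ω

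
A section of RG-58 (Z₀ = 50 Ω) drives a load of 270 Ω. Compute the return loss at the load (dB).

RL ≈ 3.25 dB

Γ = (270 − 50)/(270 + 50) = 0.688
RL = −20·log₁₀|Γ| = −20·log₁₀(0.688)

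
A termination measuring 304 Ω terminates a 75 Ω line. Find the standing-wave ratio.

VSWR ≈ 4.05

Γ = (304 − 75)/(304 + 75) = 0.604
VSWR = (1 + 0.604)/(1 − 0.604)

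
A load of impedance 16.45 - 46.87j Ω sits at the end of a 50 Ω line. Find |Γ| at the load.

|Γ| ≈ 0.709

Γ = (Z_L − Z_0)/(Z_L + Z_0) = (-33.55 − j46.87)/(66.45 − j46.87)
|Γ| = 57.6/81.3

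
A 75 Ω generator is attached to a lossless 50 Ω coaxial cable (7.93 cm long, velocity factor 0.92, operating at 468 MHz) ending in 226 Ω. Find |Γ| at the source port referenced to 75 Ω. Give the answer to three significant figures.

λ = v/f = 0.92·c / 468 MHz = 0.59 m
βl = 2π·l/λ = 2π × 0.134 = 48.4°
tan(βl) = 1.13
Z_in = Z_0·(Z_L + jZ_0·tanβl)/(Z_0 + jZ_L·tanβl) = 19 − j40.6 Ω
Γ_s = (Z_in − Z_s)/(Z_in + Z_s) = (-56 − j40.6)/(94 − j40.6), |Γ_s| = 0.675

|Γ| ≈ 0.675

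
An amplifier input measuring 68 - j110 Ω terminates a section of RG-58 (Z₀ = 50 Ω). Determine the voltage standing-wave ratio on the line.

VSWR ≈ 5.47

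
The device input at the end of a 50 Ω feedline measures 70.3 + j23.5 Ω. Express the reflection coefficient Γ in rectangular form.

Γ ≈ 0.199 + j0.156

Γ = (Z_L − Z_0)/(Z_L + Z_0) = (20.3 + j23.5)/(120.3 + j23.5)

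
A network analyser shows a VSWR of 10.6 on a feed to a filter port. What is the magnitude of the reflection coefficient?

|Γ| = (S − 1)/(S + 1) = (10.6 − 1)/(10.6 + 1) = 9.6/11.6

|Γ| ≈ 0.828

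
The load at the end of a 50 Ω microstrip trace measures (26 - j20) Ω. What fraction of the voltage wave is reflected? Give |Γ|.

|Γ| ≈ 0.398

Γ = (Z_L − Z_0)/(Z_L + Z_0) = (-24 − j20)/(76 − j20)
|Γ| = 31.2/78.6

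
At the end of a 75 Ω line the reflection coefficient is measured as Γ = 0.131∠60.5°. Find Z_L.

Z_L = Z_0·(1 + Γ)/(1 − Γ) = 75·(1.06 + j0.114)/(0.935 − j0.114)

Z_L ≈ 83 + j19.3 Ω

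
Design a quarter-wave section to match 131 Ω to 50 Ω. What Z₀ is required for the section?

Z_qwt = √(Z_0·R_L) = √(50 × 131) = √6550

Z_qwt ≈ 80.9 Ω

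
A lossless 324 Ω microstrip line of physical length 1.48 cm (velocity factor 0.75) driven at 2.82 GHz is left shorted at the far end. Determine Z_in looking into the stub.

Z_in ≈ +j755 Ω

λ = v/f = 0.75·c / 2.82 GHz = 0.0798 m
βl = 2π·l/λ = 2π × 0.185 = 66.8°
tan(βl) = 2.33
For a shorted stub, Z_in = jZ_0·tan(βl)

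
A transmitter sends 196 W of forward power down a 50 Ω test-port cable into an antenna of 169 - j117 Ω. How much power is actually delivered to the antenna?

P_delivered ≈ 107 W

|Γ| = |(119 − j117)/(219 − j117)| = 0.672
|Γ|² = 0.452
P_refl = |Γ|²·P_inc = 88.5 W, P_del = (1 − |Γ|²)·P_inc = 107 W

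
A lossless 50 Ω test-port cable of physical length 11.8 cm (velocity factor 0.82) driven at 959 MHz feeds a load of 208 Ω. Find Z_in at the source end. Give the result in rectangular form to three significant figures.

Z_in ≈ 104 + j97.8 Ω

λ = v/f = 0.82·c / 959 MHz = 0.257 m
βl = 2π·l/λ = 2π × 0.46 = 166°
tan(βl) = tan(166°) = -0.257
Z_in = Z_0·(Z_L + jZ_0·tanβl)/(Z_0 + jZ_L·tanβl)
     = 50·(208 − j12.8)/(50 − j53.4)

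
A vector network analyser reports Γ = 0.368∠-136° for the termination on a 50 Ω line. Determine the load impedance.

Z_L ≈ 26 − j15.4 Ω

Z_L = Z_0·(1 + Γ)/(1 − Γ) = 50·(0.735 − j0.256)/(1.26 + j0.256)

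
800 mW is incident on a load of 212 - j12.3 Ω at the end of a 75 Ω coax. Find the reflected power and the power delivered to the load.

|Γ| = |(137 − j12.3)/(287 − j12.3)| = 0.479
|Γ|² = 0.229
P_refl = |Γ|²·P_inc = 183 mW, P_del = (1 − |Γ|²)·P_inc = 617 mW

P_reflected ≈ 183 mW; P_delivered ≈ 617 mW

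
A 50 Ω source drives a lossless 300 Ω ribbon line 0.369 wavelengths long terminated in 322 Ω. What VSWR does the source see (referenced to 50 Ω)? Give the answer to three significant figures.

βl = 2π × 0.369 = 133°
tan(βl) = -1.08
Z_in = Z_0·(Z_L + jZ_0·tanβl)/(Z_0 + jZ_L·tanβl) = 298 + j21 Ω
Γ_s = (Z_in − Z_s)/(Z_in + Z_s) = (248 + j21)/(348 + j21), |Γ_s| = 0.714
VSWR = (1 + |Γ_s|)/(1 − |Γ_s|)

VSWR ≈ 5.98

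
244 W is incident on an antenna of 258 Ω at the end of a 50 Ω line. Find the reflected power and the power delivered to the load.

P_reflected ≈ 111 W; P_delivered ≈ 133 W

Γ = (258 − 50)/(258 + 50) = 0.675
|Γ|² = 0.456
P_refl = |Γ|²·P_inc = 111 W, P_del = (1 − |Γ|²)·P_inc = 133 W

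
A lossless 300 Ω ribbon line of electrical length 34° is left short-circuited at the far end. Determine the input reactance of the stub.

X_in ≈ 202 Ω (inductive)

tan(βl) = 0.675
For a short-circuited stub, Z_in = jZ_0·tan(βl)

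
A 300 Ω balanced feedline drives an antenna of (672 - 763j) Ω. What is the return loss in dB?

RL ≈ 3.26 dB

Γ = (372 − j763)/(972 − j763), |Γ| = 0.687
RL = −20·log₁₀|Γ| = −20·log₁₀(0.687)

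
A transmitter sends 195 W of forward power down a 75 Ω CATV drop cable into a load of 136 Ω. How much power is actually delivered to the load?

P_delivered ≈ 179 W

Γ = (136 − 75)/(136 + 75) = 0.289
|Γ|² = 0.0836
P_refl = |Γ|²·P_inc = 16.3 W, P_del = (1 − |Γ|²)·P_inc = 179 W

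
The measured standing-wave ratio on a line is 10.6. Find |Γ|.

|Γ| ≈ 0.828

|Γ| = (S − 1)/(S + 1) = (10.6 − 1)/(10.6 + 1) = 9.6/11.6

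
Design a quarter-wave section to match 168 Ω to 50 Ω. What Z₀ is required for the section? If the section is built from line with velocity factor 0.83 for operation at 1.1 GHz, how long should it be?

Z_qwt ≈ 91.7 Ω; length ≈ 5.66 cm

Z_qwt = √(Z_0·R_L) = √(50 × 168) = √8400
λ = 0.83·c/f = 0.226 m, so l = λ/4 = 0.0566 m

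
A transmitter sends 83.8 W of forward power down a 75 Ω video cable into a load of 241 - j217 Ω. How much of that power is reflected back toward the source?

|Γ| = |(166 − j217)/(316 − j217)| = 0.713
|Γ|² = 0.508
P_refl = |Γ|²·P_inc = 42.6 W, P_del = (1 − |Γ|²)·P_inc = 41.2 W

P_reflected ≈ 42.6 W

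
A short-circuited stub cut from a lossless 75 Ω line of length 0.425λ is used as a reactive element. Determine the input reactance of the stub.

X_in ≈ -38.2 Ω (capacitive)

βl = 2π × 0.425 = 153°
tan(βl) = -0.51
For a short-circuited stub, Z_in = jZ_0·tan(βl)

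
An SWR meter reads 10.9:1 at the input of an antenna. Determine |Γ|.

|Γ| ≈ 0.832

|Γ| = (S − 1)/(S + 1) = (10.9 − 1)/(10.9 + 1) = 9.9/11.9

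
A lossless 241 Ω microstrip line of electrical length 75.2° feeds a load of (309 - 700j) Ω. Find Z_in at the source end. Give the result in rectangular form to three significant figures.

tan(βl) = tan(75.2°) = 3.78
Z_in = Z_0·(Z_L + jZ_0·tanβl)/(Z_0 + jZ_L·tanβl)
     = 241·(309 + j212)/(2890 + j1170)

Z_in ≈ 28.3 + j6.24 Ω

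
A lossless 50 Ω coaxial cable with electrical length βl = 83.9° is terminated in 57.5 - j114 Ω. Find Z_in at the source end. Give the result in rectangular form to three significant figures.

tan(βl) = tan(83.9°) = 9.36
Z_in = Z_0·(Z_L + jZ_0·tanβl)/(Z_0 + jZ_L·tanβl)
     = 50·(57.5 + j354)/(1120 + j538)

Z_in ≈ 8.28 + j11.9 Ω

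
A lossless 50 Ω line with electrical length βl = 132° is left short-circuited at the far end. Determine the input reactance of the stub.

X_in ≈ -55.5 Ω (capacitive)

tan(βl) = -1.11
For a short-circuited stub, Z_in = jZ_0·tan(βl)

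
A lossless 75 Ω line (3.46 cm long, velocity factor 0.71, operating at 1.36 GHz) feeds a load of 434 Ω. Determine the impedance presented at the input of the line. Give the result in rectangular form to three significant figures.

Z_in ≈ 13.4 − j13.4 Ω

λ = v/f = 0.71·c / 1.36 GHz = 0.157 m
βl = 2π·l/λ = 2π × 0.221 = 79.5°
tan(βl) = tan(79.5°) = 5.41
Z_in = Z_0·(Z_L + jZ_0·tanβl)/(Z_0 + jZ_L·tanβl)
     = 75·(434 + j406)/(75 + j2350)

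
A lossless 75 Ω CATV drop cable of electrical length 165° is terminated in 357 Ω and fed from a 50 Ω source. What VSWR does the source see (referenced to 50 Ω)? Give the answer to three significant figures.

VSWR ≈ 6.88

tan(βl) = -0.268
Z_in = Z_0·(Z_L + jZ_0·tanβl)/(Z_0 + jZ_L·tanβl) = 146 + j166 Ω
Γ_s = (Z_in − Z_s)/(Z_in + Z_s) = (95.7 + j166)/(196 + j166), |Γ_s| = 0.746
VSWR = (1 + |Γ_s|)/(1 − |Γ_s|)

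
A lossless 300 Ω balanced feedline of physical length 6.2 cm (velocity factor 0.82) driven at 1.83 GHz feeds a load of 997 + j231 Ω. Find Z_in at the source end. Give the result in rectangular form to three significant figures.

λ = v/f = 0.82·c / 1.83 GHz = 0.134 m
βl = 2π·l/λ = 2π × 0.461 = 166°
tan(βl) = tan(166°) = -0.249
Z_in = Z_0·(Z_L + jZ_0·tanβl)/(Z_0 + jZ_L·tanβl)
     = 300·(997 + j156)/(357 − j248)

Z_in ≈ 504 + j481 Ω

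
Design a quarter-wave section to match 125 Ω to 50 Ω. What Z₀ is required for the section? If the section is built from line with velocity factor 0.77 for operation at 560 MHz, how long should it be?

Z_qwt ≈ 79.1 Ω; length ≈ 10.3 cm

Z_qwt = √(Z_0·R_L) = √(50 × 125) = √6250
λ = 0.77·c/f = 0.412 m, so l = λ/4 = 0.103 m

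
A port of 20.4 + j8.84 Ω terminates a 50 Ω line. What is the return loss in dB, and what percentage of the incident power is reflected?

RL ≈ 7.22 dB; 19% of incident power reflected

Γ = (-29.6 + j8.84)/(70.4 + j8.84), |Γ| = 0.435
RL = −20·log₁₀(0.435) = 7.22 dB
P_refl/P_inc = |Γ|² = 0.19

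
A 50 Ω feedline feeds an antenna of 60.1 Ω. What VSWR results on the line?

Γ = (60.1 − 50)/(60.1 + 50) = 0.0917
VSWR = (1 + 0.0917)/(1 − 0.0917)

VSWR ≈ 1.2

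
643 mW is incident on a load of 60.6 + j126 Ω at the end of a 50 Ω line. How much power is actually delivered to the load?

|Γ| = |(10.6 + j126)/(110.6 + j126)| = 0.754
|Γ|² = 0.569
P_refl = |Γ|²·P_inc = 366 mW, P_del = (1 − |Γ|²)·P_inc = 277 mW

P_delivered ≈ 277 mW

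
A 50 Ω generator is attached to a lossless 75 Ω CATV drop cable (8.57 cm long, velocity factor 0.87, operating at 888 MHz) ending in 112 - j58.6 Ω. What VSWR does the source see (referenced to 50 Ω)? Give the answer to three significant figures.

λ = v/f = 0.87·c / 888 MHz = 0.294 m
βl = 2π·l/λ = 2π × 0.292 = 105°
tan(βl) = -3.74
Z_in = Z_0·(Z_L + jZ_0·tanβl)/(Z_0 + jZ_L·tanβl) = 48.1 + j36.6 Ω
Γ_s = (Z_in − Z_s)/(Z_in + Z_s) = (-1.89 + j36.6)/(98.1 + j36.6), |Γ_s| = 0.35
VSWR = (1 + |Γ_s|)/(1 − |Γ_s|)

VSWR ≈ 2.08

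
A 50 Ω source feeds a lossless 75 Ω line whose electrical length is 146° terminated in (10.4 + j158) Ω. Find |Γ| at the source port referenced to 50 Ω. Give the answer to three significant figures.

|Γ| ≈ 0.944

tan(βl) = -0.675
Z_in = Z_0·(Z_L + jZ_0·tanβl)/(Z_0 + jZ_L·tanβl) = 2.58 + j44.5 Ω
Γ_s = (Z_in − Z_s)/(Z_in + Z_s) = (-47.4 + j44.5)/(52.6 + j44.5), |Γ_s| = 0.944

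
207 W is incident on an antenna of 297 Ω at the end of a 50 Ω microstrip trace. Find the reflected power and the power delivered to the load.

Γ = (297 − 50)/(297 + 50) = 0.712
|Γ|² = 0.507
P_refl = |Γ|²·P_inc = 105 W, P_del = (1 − |Γ|²)·P_inc = 102 W

P_reflected ≈ 105 W; P_delivered ≈ 102 W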